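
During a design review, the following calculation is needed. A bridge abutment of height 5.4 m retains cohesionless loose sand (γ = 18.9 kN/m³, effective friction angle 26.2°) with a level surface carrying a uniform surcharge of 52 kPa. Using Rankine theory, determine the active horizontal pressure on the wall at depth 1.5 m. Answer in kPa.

31.1 kPa

K_a = (1 − sin φ)/(1 + sin φ) = 0.3874.
σ_v = γz + q = 18.9 × 1.5 + 52 = 80.35 kPa.
σ_h = K_a σ_v = 0.3874 × 80.35 = 31.13 kPa.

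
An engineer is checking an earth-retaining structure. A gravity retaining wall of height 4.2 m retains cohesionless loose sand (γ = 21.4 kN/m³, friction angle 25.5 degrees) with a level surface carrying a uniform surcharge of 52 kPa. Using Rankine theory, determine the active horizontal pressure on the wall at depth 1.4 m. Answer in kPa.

K_a = (1 − sin φ)/(1 + sin φ) = 0.3981.
σ_v = γz + q = 21.4 × 1.4 + 52 = 81.96 kPa.
σ_h = K_a σ_v = 0.3981 × 81.96 = 32.63 kPa.

32.6 kPa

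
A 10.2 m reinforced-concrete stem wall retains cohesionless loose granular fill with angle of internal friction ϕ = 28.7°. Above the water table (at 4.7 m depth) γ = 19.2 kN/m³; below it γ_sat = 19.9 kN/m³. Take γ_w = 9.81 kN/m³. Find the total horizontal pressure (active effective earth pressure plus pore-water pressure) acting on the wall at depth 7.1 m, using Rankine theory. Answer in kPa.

K_a = (1 − sin φ)/(1 + sin φ) = 0.3511.
γ' = 19.9 − 9.81 = 10.09 kN/m³.
Effective vertical stress at 7.1 m: σ'_v = 19.2×4.7 + 10.09×2.40 = 114.5 kPa.
σ'_h = K_a σ'_v = 0.3511 × 114.5 = 40.19 kPa; u = γ_w × 2.40 = 23.54 kPa.
Total σ_h = 40.19 + 23.54 = 63.73 kPa.

63.7 kPa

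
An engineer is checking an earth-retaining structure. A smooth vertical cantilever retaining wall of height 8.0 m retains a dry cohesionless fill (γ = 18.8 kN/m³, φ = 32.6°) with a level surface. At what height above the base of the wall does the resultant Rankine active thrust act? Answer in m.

K_a = 0.2997.
The pressure distribution is triangular, so the resultant acts at H/3 above the base = 8.0/3 = 2.667 m.

2.67 m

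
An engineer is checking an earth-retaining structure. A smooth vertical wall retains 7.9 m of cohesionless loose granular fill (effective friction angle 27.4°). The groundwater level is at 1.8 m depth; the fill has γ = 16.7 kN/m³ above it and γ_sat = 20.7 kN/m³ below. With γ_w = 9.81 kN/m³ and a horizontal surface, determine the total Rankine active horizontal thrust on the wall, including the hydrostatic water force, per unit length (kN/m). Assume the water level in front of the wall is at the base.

K_a = tan²(45° − φ/2) = 0.3697.
γ' = 20.7 − 9.81 = 10.89 kN/m³. Depth below WT = 6.1 m.
σ'_h at WT = K_a γ d_w = 11.11 kPa; at base = 11.11 + K_a γ' × 6.1 = 35.67 kPa.
P₁ (0–1.8 m) = ½×11.11×1.8 = 10.00. P₂ (1.8–7.9 m) = ½(11.11+35.67)×6.1 = 142.7.
P_w = ½ γ_w h₂² = 0.5×9.81×6.1² = 182.5. Total = 10.00+142.7+182.5 = 335.2 kN/m.

335 kN/m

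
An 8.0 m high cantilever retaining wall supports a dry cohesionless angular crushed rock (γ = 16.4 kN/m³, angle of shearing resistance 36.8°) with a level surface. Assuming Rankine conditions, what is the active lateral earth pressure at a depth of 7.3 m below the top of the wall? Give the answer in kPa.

K_a = (1 − sin φ)/(1 + sin φ) = 0.2508.
σ_h = K_a γ z = 0.2508 × 16.4 × 7.3 = 30.02 kPa.

30.0 kPa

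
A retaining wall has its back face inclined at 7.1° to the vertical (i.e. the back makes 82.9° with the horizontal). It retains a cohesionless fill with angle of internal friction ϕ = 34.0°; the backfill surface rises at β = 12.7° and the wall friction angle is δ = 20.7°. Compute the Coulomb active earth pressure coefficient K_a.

0.366

K_a = sin²(α+φ) / [sin²α · sin(α−δ) · (1 + √{sin(φ+δ)sin(φ−β) / (sin(α−δ)sin(α+β))})²].
With α = 82.9°, φ = 34.0°, δ = 20.7°, β = 12.7°: K_a = 0.3656.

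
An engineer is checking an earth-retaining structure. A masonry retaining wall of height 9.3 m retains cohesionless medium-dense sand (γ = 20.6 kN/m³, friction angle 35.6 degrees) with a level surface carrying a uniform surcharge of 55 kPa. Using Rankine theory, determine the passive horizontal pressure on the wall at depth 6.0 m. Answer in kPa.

K_p = (1 + sin φ)/(1 − sin φ) = 3.786.
σ_v = γz + q = 20.6 × 6.0 + 55 = 178.6 kPa.
σ_h = K_p σ_v = 3.786 × 178.6 = 676.2 kPa.

676 kPa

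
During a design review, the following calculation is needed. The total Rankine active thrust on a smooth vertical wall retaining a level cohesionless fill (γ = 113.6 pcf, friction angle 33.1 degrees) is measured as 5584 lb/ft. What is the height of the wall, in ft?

K_a = 0.2936. P_a = ½ K_a γ H² ⇒ H = √(2P_a/(K_a γ)).
H = √(2×5584/(0.2936×113.6)) = 18.30 ft.

18.3 ft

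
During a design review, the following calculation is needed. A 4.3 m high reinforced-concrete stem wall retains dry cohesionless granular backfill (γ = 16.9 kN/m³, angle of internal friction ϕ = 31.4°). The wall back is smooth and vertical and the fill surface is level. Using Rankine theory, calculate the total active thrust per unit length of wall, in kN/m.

K_a = tan²(45° − φ/2) = 0.3149.
P_a = ½ K_a γ H² = 0.5 × 0.3149 × 16.9 × 4.3² = 49.20 kN/m.

49.2 kN/m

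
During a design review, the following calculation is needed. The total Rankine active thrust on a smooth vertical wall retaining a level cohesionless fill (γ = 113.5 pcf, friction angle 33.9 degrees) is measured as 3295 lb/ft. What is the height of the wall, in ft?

14.3 ft

K_a = 0.2839. P_a = ½ K_a γ H² ⇒ H = √(2P_a/(K_a γ)).
H = √(2×3295/(0.2839×113.5)) = 14.30 ft.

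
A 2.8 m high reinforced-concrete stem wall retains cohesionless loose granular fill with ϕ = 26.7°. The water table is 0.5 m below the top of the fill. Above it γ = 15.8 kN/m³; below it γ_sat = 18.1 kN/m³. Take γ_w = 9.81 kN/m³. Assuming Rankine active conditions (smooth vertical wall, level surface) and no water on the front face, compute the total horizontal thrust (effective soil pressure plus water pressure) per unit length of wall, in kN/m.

41.9 kN/m

K_a = tan²(45° − φ/2) = 0.3800.
γ' = 18.1 − 9.81 = 8.290 kN/m³. Depth below WT = 2.3 m.
σ'_h at WT = K_a γ d_w = 3.002 kPa; at base = 3.002 + K_a γ' × 2.3 = 10.25 kPa.
P₁ (0–0.5 m) = ½×3.002×0.5 = 0.7504. P₂ (0.5–2.8 m) = ½(3.002+10.25)×2.3 = 15.24.
P_w = ½ γ_w h₂² = 0.5×9.81×2.3² = 25.95. Total = 0.7504+15.24+25.95 = 41.93 kN/m.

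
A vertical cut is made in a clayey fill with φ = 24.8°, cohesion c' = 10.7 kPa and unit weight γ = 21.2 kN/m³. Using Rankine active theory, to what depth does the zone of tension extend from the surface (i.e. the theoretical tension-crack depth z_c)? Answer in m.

K_a = tan²(45° − 24.8°/2) = 0.4090; √K_a = 0.6395.
The active pressure is zero where K_a γ z = 2c√K_a, so z_c = 2c/(γ√K_a) = 2×10.7/(21.2×0.6395) = 1.578 m.

1.58 m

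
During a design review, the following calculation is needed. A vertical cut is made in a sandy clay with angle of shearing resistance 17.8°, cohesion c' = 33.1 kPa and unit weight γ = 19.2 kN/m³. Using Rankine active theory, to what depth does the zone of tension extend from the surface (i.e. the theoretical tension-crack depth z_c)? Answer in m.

K_a = tan²(45° − 17.8°/2) = 0.5318; √K_a = 0.7292.
The active pressure is zero where K_a γ z = 2c√K_a, so z_c = 2c/(γ√K_a) = 2×33.1/(19.2×0.7292) = 4.728 m.

4.73 m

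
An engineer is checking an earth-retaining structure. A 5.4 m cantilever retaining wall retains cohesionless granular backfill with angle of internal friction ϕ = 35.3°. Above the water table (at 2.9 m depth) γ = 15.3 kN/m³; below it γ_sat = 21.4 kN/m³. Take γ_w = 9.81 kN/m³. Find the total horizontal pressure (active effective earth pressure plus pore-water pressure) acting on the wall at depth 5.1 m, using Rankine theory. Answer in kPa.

K_a = (1 − sin φ)/(1 + sin φ) = 0.2675.
γ' = 21.4 − 9.81 = 11.59 kN/m³.
Effective vertical stress at 5.1 m: σ'_v = 15.3×2.9 + 11.59×2.20 = 69.87 kPa.
σ'_h = K_a σ'_v = 0.2675 × 69.87 = 18.69 kPa; u = γ_w × 2.20 = 21.58 kPa.
Total σ_h = 18.69 + 21.58 = 40.27 kPa.

40.3 kPa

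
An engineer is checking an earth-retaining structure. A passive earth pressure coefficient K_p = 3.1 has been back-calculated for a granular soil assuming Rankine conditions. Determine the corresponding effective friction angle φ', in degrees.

30.8°

K_p = (1+sin φ)/(1−sin φ) ⇒ sin φ = (K_p − 1)/(K_p + 1) = 0.5122.
φ = arcsin(0.5122) = 30.81°.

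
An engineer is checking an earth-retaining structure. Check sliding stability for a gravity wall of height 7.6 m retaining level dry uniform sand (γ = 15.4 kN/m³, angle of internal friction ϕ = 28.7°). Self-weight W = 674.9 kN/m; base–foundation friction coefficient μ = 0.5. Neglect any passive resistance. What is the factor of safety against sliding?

2.16

K_a = tan²(45° − 28.7°/2) = 0.3511.
P_a = ½K_aγH² = 0.5×0.3511×15.4×7.6² = 156.2 kN/m, acting at H/3 = 2.533 m above the base.
FS_sliding = μW / P_a = 0.5×674.9 / 156.2 = 2.161.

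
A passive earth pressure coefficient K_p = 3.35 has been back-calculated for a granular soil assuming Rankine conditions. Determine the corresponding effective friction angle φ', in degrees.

K_p = (1+sin φ)/(1−sin φ) ⇒ sin φ = (K_p − 1)/(K_p + 1) = 0.5402.
φ = arcsin(0.5402) = 32.70°.

32.7°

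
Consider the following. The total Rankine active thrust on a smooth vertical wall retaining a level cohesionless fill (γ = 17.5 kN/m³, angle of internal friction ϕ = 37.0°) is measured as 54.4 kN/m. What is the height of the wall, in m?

5.00 m

K_a = 0.2486. P_a = ½ K_a γ H² ⇒ H = √(2P_a/(K_a γ)).
H = √(2×54.4/(0.2486×17.5)) = 5.001 m.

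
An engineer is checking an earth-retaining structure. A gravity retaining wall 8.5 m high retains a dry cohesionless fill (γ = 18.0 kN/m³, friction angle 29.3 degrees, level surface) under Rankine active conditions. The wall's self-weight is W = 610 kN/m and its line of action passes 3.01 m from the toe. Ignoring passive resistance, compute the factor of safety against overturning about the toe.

2.91

K_a = tan²(45° − 29.3°/2) = 0.3428.
P_a = ½K_aγH² = 0.5×0.3428×18.0×8.5² = 222.9 kN/m, acting at H/3 = 2.833 m above the base.
Overturning moment M_o = P_a × H/3 = 222.9 × 2.833 = 631.6.
Resisting moment M_r = W × 3.01 = 610 × 3.01 = 1836.
FS_overturning = M_r/M_o = 1836/631.6 = 2.907.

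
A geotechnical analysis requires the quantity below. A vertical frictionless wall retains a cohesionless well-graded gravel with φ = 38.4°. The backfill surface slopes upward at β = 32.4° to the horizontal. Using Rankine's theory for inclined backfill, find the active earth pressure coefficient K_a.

K_a = cos β · (cos β − √(cos²β − cos²φ)) / (cos β + √(cos²β − cos²φ)).
cos β = 0.8443, cos φ = 0.7837, √(cos²β − cos²φ) = 0.3142.
K_a = 0.8443 × (0.8443 − 0.3142)/(0.8443 + 0.3142) = 0.3864.

0.386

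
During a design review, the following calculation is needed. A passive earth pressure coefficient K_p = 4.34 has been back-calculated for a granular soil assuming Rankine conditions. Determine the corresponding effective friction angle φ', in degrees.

38.7°

K_p = (1+sin φ)/(1−sin φ) ⇒ sin φ = (K_p − 1)/(K_p + 1) = 0.6255.
φ = arcsin(0.6255) = 38.72°.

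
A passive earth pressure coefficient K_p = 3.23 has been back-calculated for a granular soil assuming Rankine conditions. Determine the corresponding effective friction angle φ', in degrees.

31.8°

K_p = (1+sin φ)/(1−sin φ) ⇒ sin φ = (K_p − 1)/(K_p + 1) = 0.5272.
φ = arcsin(0.5272) = 31.82°.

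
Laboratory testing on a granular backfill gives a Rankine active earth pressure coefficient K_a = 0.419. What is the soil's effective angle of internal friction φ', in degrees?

24.2°

K_a = tan²(45° − φ/2) ⇒ 45° − φ/2 = arctan(√0.419) = 32.92°.
φ = 2(45° − 32.92°) = 24.17°.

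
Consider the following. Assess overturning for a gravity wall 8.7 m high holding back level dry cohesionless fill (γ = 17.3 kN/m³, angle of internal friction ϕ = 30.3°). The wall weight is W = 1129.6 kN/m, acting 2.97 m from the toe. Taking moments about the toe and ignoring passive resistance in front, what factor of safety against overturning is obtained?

5.37

K_a = tan²(45° − 30.3°/2) = 0.3293.
P_a = ½K_aγH² = 0.5×0.3293×17.3×8.7² = 215.6 kN/m, acting at H/3 = 2.900 m above the base.
Overturning moment M_o = P_a × H/3 = 215.6 × 2.900 = 625.3.
Resisting moment M_r = W × 2.97 = 1129.6 × 2.97 = 3355.
FS_overturning = M_r/M_o = 3355/625.3 = 5.365.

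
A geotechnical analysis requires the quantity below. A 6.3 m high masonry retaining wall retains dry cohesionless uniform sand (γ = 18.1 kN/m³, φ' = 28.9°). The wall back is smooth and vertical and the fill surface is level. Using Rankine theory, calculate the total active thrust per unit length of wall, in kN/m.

K_a = tan²(45° − φ/2) = 0.3484.
P_a = ½ K_a γ H² = 0.5 × 0.3484 × 18.1 × 6.3² = 125.1 kN/m.

125 kN/m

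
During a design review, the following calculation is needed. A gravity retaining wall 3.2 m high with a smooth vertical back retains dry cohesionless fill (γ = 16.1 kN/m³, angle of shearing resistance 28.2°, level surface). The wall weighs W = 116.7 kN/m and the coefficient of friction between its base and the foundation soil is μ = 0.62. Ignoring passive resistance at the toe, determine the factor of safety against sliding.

2.45

K_a = tan²(45° − 28.2°/2) = 0.3582.
P_a = ½K_aγH² = 0.5×0.3582×16.1×3.2² = 29.53 kN/m, acting at H/3 = 1.067 m above the base.
FS_sliding = μW / P_a = 0.62×116.7 / 29.53 = 2.451.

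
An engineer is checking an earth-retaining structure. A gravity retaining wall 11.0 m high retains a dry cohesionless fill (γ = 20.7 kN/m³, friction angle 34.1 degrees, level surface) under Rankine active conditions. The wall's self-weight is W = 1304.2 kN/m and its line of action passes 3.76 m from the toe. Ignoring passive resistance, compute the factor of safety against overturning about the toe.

3.79

K_a = tan²(45° − 34.1°/2) = 0.2815.
P_a = ½K_aγH² = 0.5×0.2815×20.7×11.0² = 352.6 kN/m, acting at H/3 = 3.667 m above the base.
Overturning moment M_o = P_a × H/3 = 352.6 × 3.667 = 1293.
Resisting moment M_r = W × 3.76 = 1304.2 × 3.76 = 4904.
FS_overturning = M_r/M_o = 4904/1293 = 3.793.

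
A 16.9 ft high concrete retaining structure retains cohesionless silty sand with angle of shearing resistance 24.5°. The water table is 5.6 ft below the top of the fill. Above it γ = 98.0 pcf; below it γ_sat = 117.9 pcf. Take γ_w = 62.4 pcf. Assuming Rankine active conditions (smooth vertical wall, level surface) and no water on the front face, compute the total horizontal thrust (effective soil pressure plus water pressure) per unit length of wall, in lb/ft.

8650 lb/ft

K_a = tan²(45° − φ/2) = 0.4137.
γ' = 117.9 − 62.4 = 55.50 pcf. Depth below WT = 11.3 ft.
σ'_h at WT = K_a γ d_w = 227.1 psf; at base = 227.1 + K_a γ' × 11.3 = 486.5 psf.
P₁ (0–5.6 ft) = ½×227.1×5.6 = 635.8. P₂ (5.6–16.9 ft) = ½(227.1+486.5)×11.3 = 4032.
P_w = ½ γ_w h₂² = 0.5×62.4×11.3² = 3984. Total = 635.8+4032+3984 = 8651 lb/ft.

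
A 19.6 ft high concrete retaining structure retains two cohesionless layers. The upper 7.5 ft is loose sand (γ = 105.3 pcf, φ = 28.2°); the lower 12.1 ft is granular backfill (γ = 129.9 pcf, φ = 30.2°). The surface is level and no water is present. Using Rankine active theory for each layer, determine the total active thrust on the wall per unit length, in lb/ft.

7360 lb/ft

K_a1 = tan²(45°−28.2°/2) = 0.3582; K_a2 = tan²(45°−30.2°/2) = 0.3307.
Layer 1: σ at base = K_a1 γ₁ h₁ = 282.9 psf; P₁ = ½×282.9×7.5 = 1061.
Layer 2: σ_v at top = γ₁h₁ = 789.8; σ_h top = K_a2×789.8 = 261.1; σ_h base = K_a2×(789.8+129.9×12.1) = 780.9.
P₂ = ½(261.1+780.9)×12.1 = 6304. Total P_a = 1061+6304 = 7365 lb/ft.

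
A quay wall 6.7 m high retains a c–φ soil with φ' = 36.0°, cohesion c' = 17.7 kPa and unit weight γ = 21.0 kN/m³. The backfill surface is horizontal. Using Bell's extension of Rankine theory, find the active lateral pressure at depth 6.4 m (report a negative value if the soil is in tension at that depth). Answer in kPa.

K_a = (1 − sin φ)/(1 + sin φ) = 0.2596.
σ_a = K_a γ z − 2c√K_a = 0.2596×21.0×6.4 − 2×17.7×0.5095 = 16.86 kPa.

16.9 kPa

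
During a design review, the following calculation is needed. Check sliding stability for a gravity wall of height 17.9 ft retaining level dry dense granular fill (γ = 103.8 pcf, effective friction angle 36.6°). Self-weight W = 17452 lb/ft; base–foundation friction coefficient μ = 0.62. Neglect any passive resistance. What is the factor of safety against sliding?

2.57

K_a = tan²(45° − 36.6°/2) = 0.2530.
P_a = ½K_aγH² = 0.5×0.2530×103.8×17.9² = 4206 lb/ft, acting at H/3 = 5.967 ft above the base.
FS_sliding = μW / P_a = 0.62×17452 / 4206 = 2.572.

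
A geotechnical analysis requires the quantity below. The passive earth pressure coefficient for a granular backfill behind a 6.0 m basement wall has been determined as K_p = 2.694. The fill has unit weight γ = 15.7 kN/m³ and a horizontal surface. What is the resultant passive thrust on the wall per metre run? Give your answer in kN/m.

761 kN/m

P = ½ K_p γ H² = 0.5 × 2.694 × 15.7 × 6.0² = 761.3 kN/m.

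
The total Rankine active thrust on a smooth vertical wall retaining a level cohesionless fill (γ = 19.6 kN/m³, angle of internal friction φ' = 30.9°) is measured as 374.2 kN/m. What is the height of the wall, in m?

10.9 m

K_a = 0.3214. P_a = ½ K_a γ H² ⇒ H = √(2P_a/(K_a γ)).
H = √(2×374.2/(0.3214×19.6)) = 10.90 m.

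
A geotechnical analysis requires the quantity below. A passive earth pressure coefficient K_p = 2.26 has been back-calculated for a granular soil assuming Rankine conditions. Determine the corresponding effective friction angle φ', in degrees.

K_p = (1+sin φ)/(1−sin φ) ⇒ sin φ = (K_p − 1)/(K_p + 1) = 0.3865.
φ = arcsin(0.3865) = 22.74°.

22.7°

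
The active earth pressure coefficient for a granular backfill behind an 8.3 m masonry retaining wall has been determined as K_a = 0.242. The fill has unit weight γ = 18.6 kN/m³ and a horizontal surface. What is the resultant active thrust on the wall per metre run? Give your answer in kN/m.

155 kN/m

P = ½ K_a γ H² = 0.5 × 0.242 × 18.6 × 8.3² = 155.0 kN/m.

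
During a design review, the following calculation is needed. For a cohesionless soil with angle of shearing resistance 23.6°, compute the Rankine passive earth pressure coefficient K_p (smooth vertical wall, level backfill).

2.34

K_p = (1 + sin φ)/(1 − sin φ) = tan²(45° + 23.6°/2) = 2.335.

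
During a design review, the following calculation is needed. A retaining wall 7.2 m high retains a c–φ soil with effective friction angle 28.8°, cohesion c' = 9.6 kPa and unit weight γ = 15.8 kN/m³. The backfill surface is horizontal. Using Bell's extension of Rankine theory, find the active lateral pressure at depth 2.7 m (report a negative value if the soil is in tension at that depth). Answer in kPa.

3.57 kPa

K_a = (1 − sin φ)/(1 + sin φ) = 0.3498.
σ_a = K_a γ z − 2c√K_a = 0.3498×15.8×2.7 − 2×9.6×0.5914 = 3.566 kPa.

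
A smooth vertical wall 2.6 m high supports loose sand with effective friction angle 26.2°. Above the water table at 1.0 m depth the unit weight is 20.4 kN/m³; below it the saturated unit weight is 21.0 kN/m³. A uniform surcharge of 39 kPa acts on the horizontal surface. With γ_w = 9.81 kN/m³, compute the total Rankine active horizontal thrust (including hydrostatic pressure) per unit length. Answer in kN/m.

K_a = tan²(45° − φ/2) = 0.3874.
γ' = 21.0 − 9.81 = 11.19 kN/m³. h₂ = H − d_w = 1.6 m.
σ'_h: at surface K_a·q = 15.11; at WT K_a(q+γd_w) = 23.01; at base K_a(q+γd_w+γ'h₂) = 29.95 kPa.
P₁ = ½(15.11+23.01)×1.0 = 19.06; P₂ = ½(23.01+29.95)×1.6 = 42.37; P_w = ½γ_w h₂² = 12.56.
Total = 19.06+42.37+12.56 = 73.99 kN/m.

74.0 kN/m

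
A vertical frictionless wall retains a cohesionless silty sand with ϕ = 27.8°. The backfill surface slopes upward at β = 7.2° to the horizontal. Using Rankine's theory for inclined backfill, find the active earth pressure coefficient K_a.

0.374

K_a = cos β · (cos β − √(cos²β − cos²φ)) / (cos β + √(cos²β − cos²φ)).
cos β = 0.9921, cos φ = 0.8846, √(cos²β − cos²φ) = 0.4492.
K_a = 0.9921 × (0.9921 − 0.4492)/(0.9921 + 0.4492) = 0.3737.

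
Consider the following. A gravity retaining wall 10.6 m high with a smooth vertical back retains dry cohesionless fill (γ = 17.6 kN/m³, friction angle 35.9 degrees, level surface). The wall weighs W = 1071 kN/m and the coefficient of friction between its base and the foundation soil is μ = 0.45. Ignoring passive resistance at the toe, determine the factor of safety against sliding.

1.87

K_a = tan²(45° − 35.9°/2) = 0.2607.
P_a = ½K_aγH² = 0.5×0.2607×17.6×10.6² = 257.8 kN/m, acting at H/3 = 3.533 m above the base.
FS_sliding = μW / P_a = 0.45×1071 / 257.8 = 1.869.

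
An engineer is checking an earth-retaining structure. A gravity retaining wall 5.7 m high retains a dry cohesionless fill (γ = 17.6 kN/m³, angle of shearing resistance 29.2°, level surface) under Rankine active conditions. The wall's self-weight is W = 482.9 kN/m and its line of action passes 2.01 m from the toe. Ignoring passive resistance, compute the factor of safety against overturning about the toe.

K_a = tan²(45° − 29.2°/2) = 0.3442.
P_a = ½K_aγH² = 0.5×0.3442×17.6×5.7² = 98.41 kN/m, acting at H/3 = 1.900 m above the base.
Overturning moment M_o = P_a × H/3 = 98.41 × 1.900 = 187.0.
Resisting moment M_r = W × 2.01 = 482.9 × 2.01 = 970.6.
FS_overturning = M_r/M_o = 970.6/187.0 = 5.191.

5.19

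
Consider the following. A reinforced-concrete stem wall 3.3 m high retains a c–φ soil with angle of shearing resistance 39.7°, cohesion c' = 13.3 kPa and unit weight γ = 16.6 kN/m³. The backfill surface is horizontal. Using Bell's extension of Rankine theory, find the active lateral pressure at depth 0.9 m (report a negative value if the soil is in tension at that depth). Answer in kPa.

-9.20 kPa

K_a = (1 − sin φ)/(1 + sin φ) = 0.2204.
σ_a = K_a γ z − 2c√K_a = 0.2204×16.6×0.9 − 2×13.3×0.4695 = -9.195 kPa.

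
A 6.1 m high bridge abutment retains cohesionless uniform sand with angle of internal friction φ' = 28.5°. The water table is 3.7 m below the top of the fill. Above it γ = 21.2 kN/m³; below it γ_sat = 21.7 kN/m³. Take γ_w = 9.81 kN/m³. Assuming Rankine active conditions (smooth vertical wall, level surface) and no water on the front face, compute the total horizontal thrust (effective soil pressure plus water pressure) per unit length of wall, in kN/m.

K_a = tan²(45° − φ/2) = 0.3540.
γ' = 21.7 − 9.81 = 11.89 kN/m³. Depth below WT = 2.4 m.
σ'_h at WT = K_a γ d_w = 27.76 kPa; at base = 27.76 + K_a γ' × 2.4 = 37.86 kPa.
P₁ (0–3.7 m) = ½×27.76×3.7 = 51.36. P₂ (3.7–6.1 m) = ½(27.76+37.86)×2.4 = 78.75.
P_w = ½ γ_w h₂² = 0.5×9.81×2.4² = 28.25. Total = 51.36+78.75+28.25 = 158.4 kN/m.

158 kN/m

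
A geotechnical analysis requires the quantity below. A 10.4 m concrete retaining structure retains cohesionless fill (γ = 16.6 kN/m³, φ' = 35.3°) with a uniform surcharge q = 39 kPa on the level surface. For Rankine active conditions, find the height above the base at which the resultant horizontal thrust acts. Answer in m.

4.01 m

K_a = 0.2675.
Triangular part P₁ = ½K_aγH² = 240.2 at H/3 = 3.467 m; rectangular part P₂ = K_a q H = 108.5 at H/2 = 5.200 m.
ȳ = (P₁·3.467 + P₂·5.200)/(P₁+P₂) = 4.006 m.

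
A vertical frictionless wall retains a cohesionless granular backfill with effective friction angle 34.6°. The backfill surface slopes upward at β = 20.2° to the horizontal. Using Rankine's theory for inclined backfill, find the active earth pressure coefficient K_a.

0.329

K_a = cos β · (cos β − √(cos²β − cos²φ)) / (cos β + √(cos²β − cos²φ)).
cos β = 0.9385, cos φ = 0.8231, √(cos²β − cos²φ) = 0.4508.
K_a = 0.9385 × (0.9385 − 0.4508)/(0.9385 + 0.4508) = 0.3295.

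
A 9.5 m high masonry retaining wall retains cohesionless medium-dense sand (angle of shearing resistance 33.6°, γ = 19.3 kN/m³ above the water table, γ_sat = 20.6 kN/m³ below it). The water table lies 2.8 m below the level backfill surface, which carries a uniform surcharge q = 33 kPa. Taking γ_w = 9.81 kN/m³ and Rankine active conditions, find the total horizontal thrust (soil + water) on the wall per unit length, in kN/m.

K_a = tan²(45° − φ/2) = 0.2875.
γ' = 20.6 − 9.81 = 10.79 kN/m³. h₂ = H − d_w = 6.7 m.
σ'_h: at surface K_a·q = 9.488; at WT K_a(q+γd_w) = 25.02; at base K_a(q+γd_w+γ'h₂) = 45.81 kPa.
P₁ = ½(9.488+25.02)×2.8 = 48.32; P₂ = ½(25.02+45.81)×6.7 = 237.3; P_w = ½γ_w h₂² = 220.2.
Total = 48.32+237.3+220.2 = 505.8 kN/m.

506 kN/m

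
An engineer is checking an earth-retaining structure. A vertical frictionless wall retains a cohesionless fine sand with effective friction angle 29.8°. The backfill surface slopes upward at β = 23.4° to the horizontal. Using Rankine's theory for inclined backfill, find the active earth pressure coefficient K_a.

K_a = cos β · (cos β − √(cos²β − cos²φ)) / (cos β + √(cos²β − cos²φ)).
cos β = 0.9178, cos φ = 0.8678, √(cos²β − cos²φ) = 0.2988.
K_a = 0.9178 × (0.9178 − 0.2988)/(0.9178 + 0.2988) = 0.4670.

0.467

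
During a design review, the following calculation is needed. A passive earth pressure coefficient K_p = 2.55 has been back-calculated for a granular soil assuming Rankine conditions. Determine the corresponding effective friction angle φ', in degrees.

K_p = (1+sin φ)/(1−sin φ) ⇒ sin φ = (K_p − 1)/(K_p + 1) = 0.4366.
φ = arcsin(0.4366) = 25.89°.

25.9°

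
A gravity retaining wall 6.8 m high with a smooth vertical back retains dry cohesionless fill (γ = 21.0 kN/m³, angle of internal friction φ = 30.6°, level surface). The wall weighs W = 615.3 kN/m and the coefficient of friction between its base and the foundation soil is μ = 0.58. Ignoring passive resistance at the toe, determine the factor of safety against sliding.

2.26

K_a = tan²(45° − 30.6°/2) = 0.3253.
P_a = ½K_aγH² = 0.5×0.3253×21.0×6.8² = 158.0 kN/m, acting at H/3 = 2.267 m above the base.
FS_sliding = μW / P_a = 0.58×615.3 / 158.0 = 2.259.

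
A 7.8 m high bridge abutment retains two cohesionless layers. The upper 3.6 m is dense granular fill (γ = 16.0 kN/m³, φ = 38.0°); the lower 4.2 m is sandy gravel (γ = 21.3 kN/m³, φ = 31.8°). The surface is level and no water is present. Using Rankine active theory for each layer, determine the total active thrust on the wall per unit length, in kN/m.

K_a1 = tan²(45°−38.0°/2) = 0.2379; K_a2 = tan²(45°−31.8°/2) = 0.3098.
Layer 1: σ at base = K_a1 γ₁ h₁ = 13.70 kPa; P₁ = ½×13.70×3.6 = 24.66.
Layer 2: σ_v at top = γ₁h₁ = 57.60; σ_h top = K_a2×57.60 = 17.84; σ_h base = K_a2×(57.60+21.3×4.2) = 45.56.
P₂ = ½(17.84+45.56)×4.2 = 133.1. Total P_a = 24.66+133.1 = 157.8 kN/m.

158 kN/m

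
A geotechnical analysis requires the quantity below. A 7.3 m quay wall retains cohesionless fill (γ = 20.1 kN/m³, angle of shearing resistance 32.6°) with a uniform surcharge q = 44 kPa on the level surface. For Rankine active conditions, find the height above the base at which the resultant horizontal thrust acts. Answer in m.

2.89 m

K_a = 0.2997.
Triangular part P₁ = ½K_aγH² = 160.5 at H/3 = 2.433 m; rectangular part P₂ = K_a q H = 96.28 at H/2 = 3.650 m.
ȳ = (P₁·2.433 + P₂·3.650)/(P₁+P₂) = 2.889 m.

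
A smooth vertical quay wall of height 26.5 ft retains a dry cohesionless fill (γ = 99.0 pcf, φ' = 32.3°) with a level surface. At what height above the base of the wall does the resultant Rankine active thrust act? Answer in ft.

K_a = 0.3035.
The pressure distribution is triangular, so the resultant acts at H/3 above the base = 26.5/3 = 8.833 ft.

8.83 ft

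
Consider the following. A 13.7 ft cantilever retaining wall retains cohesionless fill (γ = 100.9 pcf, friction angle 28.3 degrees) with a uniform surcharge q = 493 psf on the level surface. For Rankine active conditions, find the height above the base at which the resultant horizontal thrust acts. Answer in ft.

5.52 ft

K_a = 0.3568.
Triangular part P₁ = ½K_aγH² = 3378 at H/3 = 4.567 ft; rectangular part P₂ = K_a q H = 2410 at H/2 = 6.850 ft.
ȳ = (P₁·4.567 + P₂·6.850)/(P₁+P₂) = 5.517 ft.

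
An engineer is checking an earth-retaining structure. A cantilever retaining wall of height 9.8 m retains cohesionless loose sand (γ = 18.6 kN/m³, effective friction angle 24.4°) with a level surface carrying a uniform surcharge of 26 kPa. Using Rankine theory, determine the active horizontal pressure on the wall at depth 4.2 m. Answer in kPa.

K_a = (1 − sin φ)/(1 + sin φ) = 0.4153.
σ_v = γz + q = 18.6 × 4.2 + 26 = 104.1 kPa.
σ_h = K_a σ_v = 0.4153 × 104.1 = 43.24 kPa.

43.2 kPa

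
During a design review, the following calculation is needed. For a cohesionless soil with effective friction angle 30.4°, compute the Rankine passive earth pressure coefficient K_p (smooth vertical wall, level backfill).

3.05

K_p = (1 + sin φ)/(1 − sin φ) = tan²(45° + 30.4°/2) = 3.049.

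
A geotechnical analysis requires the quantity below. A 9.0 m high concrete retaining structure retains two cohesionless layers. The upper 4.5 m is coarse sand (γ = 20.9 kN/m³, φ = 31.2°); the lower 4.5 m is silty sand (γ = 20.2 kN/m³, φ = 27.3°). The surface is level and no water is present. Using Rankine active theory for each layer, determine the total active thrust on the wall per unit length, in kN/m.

K_a1 = tan²(45°−31.2°/2) = 0.3175; K_a2 = tan²(45°−27.3°/2) = 0.3711.
Layer 1: σ at base = K_a1 γ₁ h₁ = 29.86 kPa; P₁ = ½×29.86×4.5 = 67.19.
Layer 2: σ_v at top = γ₁h₁ = 94.05; σ_h top = K_a2×94.05 = 34.90; σ_h base = K_a2×(94.05+20.2×4.5) = 68.64.
P₂ = ½(34.90+68.64)×4.5 = 233.0. Total P_a = 67.19+233.0 = 300.2 kN/m.

300 kN/m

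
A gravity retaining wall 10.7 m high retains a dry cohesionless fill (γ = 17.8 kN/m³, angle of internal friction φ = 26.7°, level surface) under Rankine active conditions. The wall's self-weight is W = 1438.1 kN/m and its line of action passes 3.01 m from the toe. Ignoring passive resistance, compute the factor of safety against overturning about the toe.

K_a = tan²(45° − 26.7°/2) = 0.3800.
P_a = ½K_aγH² = 0.5×0.3800×17.8×10.7² = 387.2 kN/m, acting at H/3 = 3.567 m above the base.
Overturning moment M_o = P_a × H/3 = 387.2 × 3.567 = 1381.
Resisting moment M_r = W × 3.01 = 1438.1 × 3.01 = 4329.
FS_overturning = M_r/M_o = 4329/1381 = 3.135.

3.13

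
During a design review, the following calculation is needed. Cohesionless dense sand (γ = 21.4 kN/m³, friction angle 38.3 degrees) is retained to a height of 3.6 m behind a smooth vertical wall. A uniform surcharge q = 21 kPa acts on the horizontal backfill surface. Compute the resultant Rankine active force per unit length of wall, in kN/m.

50.3 kN/m

K_a = tan²(45° − φ/2) = 0.2347.
Soil triangle: ½ K_a γ H² = 0.5×0.2347×21.4×3.6² = 32.55 kN/m.
Surcharge rectangle: K_a q H = 0.2347×21×3.6 = 17.75 kN/m.
Total = 32.55 + 17.75 = 50.30 kN/m.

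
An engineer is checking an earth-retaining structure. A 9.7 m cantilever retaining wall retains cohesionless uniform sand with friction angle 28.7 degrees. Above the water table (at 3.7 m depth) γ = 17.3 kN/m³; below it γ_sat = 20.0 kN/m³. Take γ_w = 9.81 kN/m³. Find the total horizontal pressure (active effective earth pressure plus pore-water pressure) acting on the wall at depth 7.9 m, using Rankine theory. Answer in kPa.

78.7 kPa

K_a = (1 − sin φ)/(1 + sin φ) = 0.3511.
γ' = 20.0 − 9.81 = 10.19 kN/m³.
Effective vertical stress at 7.9 m: σ'_v = 17.3×3.7 + 10.19×4.20 = 106.8 kPa.
σ'_h = K_a σ'_v = 0.3511 × 106.8 = 37.51 kPa; u = γ_w × 4.20 = 41.20 kPa.
Total σ_h = 37.51 + 41.20 = 78.71 kPa.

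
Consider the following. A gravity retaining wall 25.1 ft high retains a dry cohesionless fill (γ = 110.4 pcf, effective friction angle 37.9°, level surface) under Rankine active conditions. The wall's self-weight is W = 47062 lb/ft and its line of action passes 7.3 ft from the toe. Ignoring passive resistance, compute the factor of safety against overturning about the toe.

4.94

K_a = tan²(45° − 37.9°/2) = 0.2389.
P_a = ½K_aγH² = 0.5×0.2389×110.4×25.1² = 8309 lb/ft, acting at H/3 = 8.367 ft above the base.
Overturning moment M_o = P_a × H/3 = 8309 × 8.367 = 69520.
Resisting moment M_r = W × 7.3 = 47062 × 7.3 = 343600.
FS_overturning = M_r/M_o = 343600/69520 = 4.942.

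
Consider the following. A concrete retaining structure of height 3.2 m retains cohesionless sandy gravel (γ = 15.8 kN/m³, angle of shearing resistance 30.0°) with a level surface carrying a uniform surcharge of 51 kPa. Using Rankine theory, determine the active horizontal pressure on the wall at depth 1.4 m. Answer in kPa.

K_a = (1 − sin φ)/(1 + sin φ) = 0.3333.
σ_v = γz + q = 15.8 × 1.4 + 51 = 73.12 kPa.
σ_h = K_a σ_v = 0.3333 × 73.12 = 24.37 kPa.

24.4 kPa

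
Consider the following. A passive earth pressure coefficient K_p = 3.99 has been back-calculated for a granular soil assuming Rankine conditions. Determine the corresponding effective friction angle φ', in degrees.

K_p = (1+sin φ)/(1−sin φ) ⇒ sin φ = (K_p − 1)/(K_p + 1) = 0.5992.
φ = arcsin(0.5992) = 36.81°.

36.8°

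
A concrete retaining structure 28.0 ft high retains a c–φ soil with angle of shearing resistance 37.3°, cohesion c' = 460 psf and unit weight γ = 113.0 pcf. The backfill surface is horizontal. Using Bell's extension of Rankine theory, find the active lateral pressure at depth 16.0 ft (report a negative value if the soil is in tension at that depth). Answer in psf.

K_a = (1 − sin φ)/(1 + sin φ) = 0.2453.
σ_a = K_a γ z − 2c√K_a = 0.2453×113.0×16.0 − 2×460×0.4953 = -12.12 psf.

-12.1 psf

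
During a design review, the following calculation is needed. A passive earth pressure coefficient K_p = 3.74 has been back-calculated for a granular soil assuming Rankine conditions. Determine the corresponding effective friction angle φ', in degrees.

K_p = (1+sin φ)/(1−sin φ) ⇒ sin φ = (K_p − 1)/(K_p + 1) = 0.5781.
φ = arcsin(0.5781) = 35.31°.

35.3°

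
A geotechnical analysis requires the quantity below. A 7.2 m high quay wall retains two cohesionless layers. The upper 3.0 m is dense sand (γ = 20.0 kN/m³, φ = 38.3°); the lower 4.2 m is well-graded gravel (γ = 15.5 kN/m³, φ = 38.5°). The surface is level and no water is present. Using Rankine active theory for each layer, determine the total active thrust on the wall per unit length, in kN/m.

112 kN/m

K_a1 = tan²(45°−38.3°/2) = 0.2347; K_a2 = tan²(45°−38.5°/2) = 0.2327.
Layer 1: σ at base = K_a1 γ₁ h₁ = 14.08 kPa; P₁ = ½×14.08×3.0 = 21.13.
Layer 2: σ_v at top = γ₁h₁ = 60.00; σ_h top = K_a2×60.00 = 13.96; σ_h base = K_a2×(60.00+15.5×4.2) = 29.11.
P₂ = ½(13.96+29.11)×4.2 = 90.44. Total P_a = 21.13+90.44 = 111.6 kN/m.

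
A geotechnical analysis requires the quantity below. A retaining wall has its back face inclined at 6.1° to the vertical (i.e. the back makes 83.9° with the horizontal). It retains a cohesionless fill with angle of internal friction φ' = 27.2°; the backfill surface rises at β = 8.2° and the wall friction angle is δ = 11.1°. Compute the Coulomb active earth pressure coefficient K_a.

K_a = sin²(α+φ) / [sin²α · sin(α−δ) · (1 + √{sin(φ+δ)sin(φ−β) / (sin(α−δ)sin(α+β))})²].
With α = 83.9°, φ = 27.2°, δ = 11.1°, β = 8.2°: K_a = 0.4325.

0.432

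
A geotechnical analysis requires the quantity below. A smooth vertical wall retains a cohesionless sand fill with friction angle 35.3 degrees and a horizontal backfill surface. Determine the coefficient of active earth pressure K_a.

0.268

K_a = tan²(45° − φ/2) = tan²(27.35°) = 0.2675.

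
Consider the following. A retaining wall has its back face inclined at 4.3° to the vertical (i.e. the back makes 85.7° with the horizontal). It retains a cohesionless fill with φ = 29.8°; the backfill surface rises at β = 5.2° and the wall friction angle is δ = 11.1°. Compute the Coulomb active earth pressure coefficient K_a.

0.362

K_a = sin²(α+φ) / [sin²α · sin(α−δ) · (1 + √{sin(φ+δ)sin(φ−β) / (sin(α−δ)sin(α+β))})²].
With α = 85.7°, φ = 29.8°, δ = 11.1°, β = 5.2°: K_a = 0.3622.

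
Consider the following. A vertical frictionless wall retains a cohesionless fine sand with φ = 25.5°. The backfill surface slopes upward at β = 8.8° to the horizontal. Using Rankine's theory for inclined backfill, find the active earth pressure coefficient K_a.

0.416

K_a = cos β · (cos β − √(cos²β − cos²φ)) / (cos β + √(cos²β − cos²φ)).
cos β = 0.9882, cos φ = 0.9026, √(cos²β − cos²φ) = 0.4024.
K_a = 0.9882 × (0.9882 − 0.4024)/(0.9882 + 0.4024) = 0.4163.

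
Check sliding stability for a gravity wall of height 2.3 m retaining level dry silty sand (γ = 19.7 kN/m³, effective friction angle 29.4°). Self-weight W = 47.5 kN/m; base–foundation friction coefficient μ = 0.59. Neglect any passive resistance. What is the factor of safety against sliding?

1.58

K_a = tan²(45° − 29.4°/2) = 0.3415.
P_a = ½K_aγH² = 0.5×0.3415×19.7×2.3² = 17.79 kN/m, acting at H/3 = 0.7667 m above the base.
FS_sliding = μW / P_a = 0.59×47.5 / 17.79 = 1.575.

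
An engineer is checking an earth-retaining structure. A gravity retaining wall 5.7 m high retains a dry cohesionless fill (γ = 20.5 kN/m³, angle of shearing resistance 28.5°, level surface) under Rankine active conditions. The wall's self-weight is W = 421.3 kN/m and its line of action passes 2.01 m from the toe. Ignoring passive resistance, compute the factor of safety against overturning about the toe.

3.78

K_a = tan²(45° − 28.5°/2) = 0.3540.
P_a = ½K_aγH² = 0.5×0.3540×20.5×5.7² = 117.9 kN/m, acting at H/3 = 1.900 m above the base.
Overturning moment M_o = P_a × H/3 = 117.9 × 1.900 = 224.0.
Resisting moment M_r = W × 2.01 = 421.3 × 2.01 = 846.8.
FS_overturning = M_r/M_o = 846.8/224.0 = 3.781.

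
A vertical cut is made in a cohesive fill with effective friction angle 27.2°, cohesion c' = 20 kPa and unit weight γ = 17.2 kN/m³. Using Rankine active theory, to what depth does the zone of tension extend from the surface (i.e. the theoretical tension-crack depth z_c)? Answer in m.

K_a = tan²(45° − 27.2°/2) = 0.3726; √K_a = 0.6104.
The active pressure is zero where K_a γ z = 2c√K_a, so z_c = 2c/(γ√K_a) = 2×20/(17.2×0.6104) = 3.810 m.

3.81 m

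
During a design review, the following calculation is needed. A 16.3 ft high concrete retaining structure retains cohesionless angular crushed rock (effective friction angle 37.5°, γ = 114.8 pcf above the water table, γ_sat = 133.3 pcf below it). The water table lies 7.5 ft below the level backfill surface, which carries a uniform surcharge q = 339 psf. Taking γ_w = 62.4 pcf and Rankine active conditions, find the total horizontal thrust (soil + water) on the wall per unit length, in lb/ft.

7060 lb/ft

K_a = tan²(45° − φ/2) = 0.2432.
γ' = 133.3 − 62.4 = 70.90 pcf. h₂ = H − d_w = 8.8 ft.
σ'_h: at surface K_a·q = 82.44; at WT K_a(q+γd_w) = 291.8; at base K_a(q+γd_w+γ'h₂) = 443.6 psf.
P₁ = ½(82.44+291.8)×7.5 = 1404; P₂ = ½(291.8+443.6)×8.8 = 3236; P_w = ½γ_w h₂² = 2416.
Total = 1404+3236+2416 = 7055 lb/ft.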